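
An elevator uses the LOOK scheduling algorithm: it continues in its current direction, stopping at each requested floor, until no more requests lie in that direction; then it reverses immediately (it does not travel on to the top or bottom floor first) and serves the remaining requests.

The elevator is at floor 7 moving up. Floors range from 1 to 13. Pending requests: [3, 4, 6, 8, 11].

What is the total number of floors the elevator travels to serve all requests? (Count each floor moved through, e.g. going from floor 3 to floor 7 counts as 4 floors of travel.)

Answer: 12

Derivation:
Start at floor 7 moving up, LOOK stop order: [8, 11, 6, 4, 3]
  7 → 8: |8-7| = 1, total = 1
  8 → 11: |11-8| = 3, total = 4
  11 → 6: |6-11| = 5, total = 9
  6 → 4: |4-6| = 2, total = 11
  4 → 3: |3-4| = 1, total = 12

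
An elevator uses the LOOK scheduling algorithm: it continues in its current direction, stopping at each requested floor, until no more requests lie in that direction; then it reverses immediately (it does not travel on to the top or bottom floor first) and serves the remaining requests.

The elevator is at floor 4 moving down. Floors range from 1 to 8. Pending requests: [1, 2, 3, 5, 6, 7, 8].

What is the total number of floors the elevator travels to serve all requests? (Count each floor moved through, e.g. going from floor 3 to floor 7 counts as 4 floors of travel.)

Answer: 10

Derivation:
Start at floor 4 moving down, LOOK stop order: [3, 2, 1, 5, 6, 7, 8]
  4 → 3: |3-4| = 1, total = 1
  3 → 2: |2-3| = 1, total = 2
  2 → 1: |1-2| = 1, total = 3
  1 → 5: |5-1| = 4, total = 7
  5 → 6: |6-5| = 1, total = 8
  6 → 7: |7-6| = 1, total = 9
  7 → 8: |8-7| = 1, total = 10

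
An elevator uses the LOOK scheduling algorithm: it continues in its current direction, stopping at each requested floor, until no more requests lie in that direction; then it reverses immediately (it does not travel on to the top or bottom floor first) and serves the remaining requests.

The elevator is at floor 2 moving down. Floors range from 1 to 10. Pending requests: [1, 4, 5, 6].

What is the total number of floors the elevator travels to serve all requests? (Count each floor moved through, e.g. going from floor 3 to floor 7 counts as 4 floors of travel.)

Start at floor 2 moving down, LOOK stop order: [1, 4, 5, 6]
  2 → 1: |1-2| = 1, total = 1
  1 → 4: |4-1| = 3, total = 4
  4 → 5: |5-4| = 1, total = 5
  5 → 6: |6-5| = 1, total = 6

Answer: 6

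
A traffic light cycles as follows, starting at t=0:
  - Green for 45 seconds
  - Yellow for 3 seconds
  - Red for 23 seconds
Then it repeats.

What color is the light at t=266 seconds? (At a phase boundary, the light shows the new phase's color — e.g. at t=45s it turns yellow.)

Cycle length = 45 + 3 + 23 = 71s
t = 266, phase_t = 266 mod 71 = 53
53 >= 48 → RED

Answer: red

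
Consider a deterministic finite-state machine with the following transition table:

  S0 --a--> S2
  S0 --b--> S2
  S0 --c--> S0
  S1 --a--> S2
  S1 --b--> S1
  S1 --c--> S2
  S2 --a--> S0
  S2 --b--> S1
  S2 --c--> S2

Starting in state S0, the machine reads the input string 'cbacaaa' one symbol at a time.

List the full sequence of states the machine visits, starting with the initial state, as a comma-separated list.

Answer: S0, S0, S2, S0, S0, S2, S0, S2

Derivation:
Start: S0
  read 'c': S0 --c--> S0
  read 'b': S0 --b--> S2
  read 'a': S2 --a--> S0
  read 'c': S0 --c--> S0
  read 'a': S0 --a--> S2
  read 'a': S2 --a--> S0
  read 'a': S0 --a--> S2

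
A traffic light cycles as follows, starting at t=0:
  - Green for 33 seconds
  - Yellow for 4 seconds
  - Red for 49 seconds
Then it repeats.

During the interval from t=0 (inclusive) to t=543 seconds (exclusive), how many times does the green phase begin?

Answer: 7

Derivation:
Cycle = 33+4+49 = 86s
green phase starts at t = k*86 + 0 for k=0,1,2,...
Need k*86+0 < 543 → k < 6.314
k ∈ {0, ..., 6} → 7 starts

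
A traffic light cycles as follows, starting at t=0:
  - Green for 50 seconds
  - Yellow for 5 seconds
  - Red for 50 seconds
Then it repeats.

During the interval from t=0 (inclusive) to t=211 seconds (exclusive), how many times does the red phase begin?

Cycle = 50+5+50 = 105s
red phase starts at t = k*105 + 55 for k=0,1,2,...
Need k*105+55 < 211 → k < 1.486
k ∈ {0, ..., 1} → 2 starts

Answer: 2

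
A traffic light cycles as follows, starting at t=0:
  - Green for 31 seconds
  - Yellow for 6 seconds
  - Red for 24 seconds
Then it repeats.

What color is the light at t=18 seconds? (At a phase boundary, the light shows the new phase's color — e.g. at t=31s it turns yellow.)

Cycle length = 31 + 6 + 24 = 61s
t = 18, phase_t = 18 mod 61 = 18
18 < 31 (green end) → GREEN

Answer: green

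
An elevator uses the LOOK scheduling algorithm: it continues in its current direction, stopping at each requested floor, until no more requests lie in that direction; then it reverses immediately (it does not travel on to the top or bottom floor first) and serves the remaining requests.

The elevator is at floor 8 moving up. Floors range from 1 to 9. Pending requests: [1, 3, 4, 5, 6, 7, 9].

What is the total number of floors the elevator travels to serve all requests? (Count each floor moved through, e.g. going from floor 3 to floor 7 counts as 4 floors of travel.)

Start at floor 8 moving up, LOOK stop order: [9, 7, 6, 5, 4, 3, 1]
  8 → 9: |9-8| = 1, total = 1
  9 → 7: |7-9| = 2, total = 3
  7 → 6: |6-7| = 1, total = 4
  6 → 5: |5-6| = 1, total = 5
  5 → 4: |4-5| = 1, total = 6
  4 → 3: |3-4| = 1, total = 7
  3 → 1: |1-3| = 2, total = 9

Answer: 9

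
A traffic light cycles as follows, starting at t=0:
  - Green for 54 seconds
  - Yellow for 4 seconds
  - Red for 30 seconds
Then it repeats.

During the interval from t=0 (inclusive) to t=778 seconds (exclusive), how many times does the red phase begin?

Cycle = 54+4+30 = 88s
red phase starts at t = k*88 + 58 for k=0,1,2,...
Need k*88+58 < 778 → k < 8.182
k ∈ {0, ..., 8} → 9 starts

Answer: 9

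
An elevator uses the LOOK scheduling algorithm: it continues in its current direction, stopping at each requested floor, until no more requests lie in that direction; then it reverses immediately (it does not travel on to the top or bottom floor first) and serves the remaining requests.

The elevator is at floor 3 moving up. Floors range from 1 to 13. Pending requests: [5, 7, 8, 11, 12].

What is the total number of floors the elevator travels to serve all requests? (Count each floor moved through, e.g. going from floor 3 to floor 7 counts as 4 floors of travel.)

Answer: 9

Derivation:
Start at floor 3 moving up, LOOK stop order: [5, 7, 8, 11, 12]
  3 → 5: |5-3| = 2, total = 2
  5 → 7: |7-5| = 2, total = 4
  7 → 8: |8-7| = 1, total = 5
  8 → 11: |11-8| = 3, total = 8
  11 → 12: |12-11| = 1, total = 9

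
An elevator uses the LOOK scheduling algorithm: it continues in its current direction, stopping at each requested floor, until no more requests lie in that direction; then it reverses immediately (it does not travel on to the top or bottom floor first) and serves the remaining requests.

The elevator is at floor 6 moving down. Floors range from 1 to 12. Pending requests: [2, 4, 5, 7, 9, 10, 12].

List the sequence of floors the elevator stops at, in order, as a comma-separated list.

Answer: 5, 4, 2, 7, 9, 10, 12

Derivation:
Current: 6, moving DOWN
Serve below first (descending): [5, 4, 2]
Then reverse, serve above (ascending): [7, 9, 10, 12]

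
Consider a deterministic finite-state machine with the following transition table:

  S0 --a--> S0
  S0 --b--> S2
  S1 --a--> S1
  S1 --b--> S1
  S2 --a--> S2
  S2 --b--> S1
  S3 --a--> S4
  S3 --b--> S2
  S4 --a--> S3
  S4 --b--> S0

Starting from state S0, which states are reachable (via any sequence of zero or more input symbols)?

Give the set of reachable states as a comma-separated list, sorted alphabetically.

BFS from S0:
  visit S0: S0--a-->S0 (seen), S0--b-->S2 (new)
  visit S2: S2--a-->S2 (seen), S2--b-->S1 (new)
  visit S1: S1--a-->S1 (seen), S1--b-->S1 (seen)

Answer: S0, S1, S2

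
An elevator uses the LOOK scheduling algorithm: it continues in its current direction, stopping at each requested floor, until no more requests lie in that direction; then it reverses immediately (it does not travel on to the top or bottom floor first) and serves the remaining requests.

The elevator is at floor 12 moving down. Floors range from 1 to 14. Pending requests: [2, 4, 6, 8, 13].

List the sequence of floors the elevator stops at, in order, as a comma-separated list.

Current: 12, moving DOWN
Serve below first (descending): [8, 6, 4, 2]
Then reverse, serve above (ascending): [13]

Answer: 8, 6, 4, 2, 13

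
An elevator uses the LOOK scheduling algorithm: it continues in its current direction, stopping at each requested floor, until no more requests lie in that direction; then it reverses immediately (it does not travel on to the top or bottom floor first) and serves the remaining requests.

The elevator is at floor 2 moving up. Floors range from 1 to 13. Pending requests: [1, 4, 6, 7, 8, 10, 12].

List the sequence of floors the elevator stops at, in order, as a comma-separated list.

Answer: 4, 6, 7, 8, 10, 12, 1

Derivation:
Current: 2, moving UP
Serve above first (ascending): [4, 6, 7, 8, 10, 12]
Then reverse, serve below (descending): [1]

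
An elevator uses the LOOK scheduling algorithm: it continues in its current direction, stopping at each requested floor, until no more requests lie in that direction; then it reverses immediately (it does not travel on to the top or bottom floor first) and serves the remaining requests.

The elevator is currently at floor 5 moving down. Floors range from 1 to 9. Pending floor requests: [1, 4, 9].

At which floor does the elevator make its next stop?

Answer: 4

Derivation:
Current floor: 5, direction: down
Requests above: [9]
Requests below: [1, 4]
Moving down and requests lie below → nearest below is max([1, 4]) = 4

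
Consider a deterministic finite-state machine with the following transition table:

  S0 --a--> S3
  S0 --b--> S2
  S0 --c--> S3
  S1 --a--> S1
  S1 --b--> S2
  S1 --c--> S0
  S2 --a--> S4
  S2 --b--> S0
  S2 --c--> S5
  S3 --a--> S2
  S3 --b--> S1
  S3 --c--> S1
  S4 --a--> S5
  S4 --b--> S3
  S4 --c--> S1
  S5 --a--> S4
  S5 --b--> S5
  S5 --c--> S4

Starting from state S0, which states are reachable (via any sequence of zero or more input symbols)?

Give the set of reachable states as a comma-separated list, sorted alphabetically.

BFS from S0:
  visit S0: S0--a-->S3 (new), S0--b-->S2 (new), S0--c-->S3 (seen)
  visit S3: S3--a-->S2 (seen), S3--b-->S1 (new), S3--c-->S1 (seen)
  visit S2: S2--a-->S4 (new), S2--b-->S0 (seen), S2--c-->S5 (new)
  visit S1: S1--a-->S1 (seen), S1--b-->S2 (seen), S1--c-->S0 (seen)
  visit S4: S4--a-->S5 (seen), S4--b-->S3 (seen), S4--c-->S1 (seen)
  visit S5: S5--a-->S4 (seen), S5--b-->S5 (seen), S5--c-->S4 (seen)

Answer: S0, S1, S2, S3, S4, S5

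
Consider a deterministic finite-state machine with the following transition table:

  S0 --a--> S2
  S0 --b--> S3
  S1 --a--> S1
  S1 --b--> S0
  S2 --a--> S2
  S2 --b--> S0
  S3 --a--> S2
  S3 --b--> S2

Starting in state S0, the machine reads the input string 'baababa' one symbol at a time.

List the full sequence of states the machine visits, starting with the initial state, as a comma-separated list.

Answer: S0, S3, S2, S2, S0, S2, S0, S2

Derivation:
Start: S0
  read 'b': S0 --b--> S3
  read 'a': S3 --a--> S2
  read 'a': S2 --a--> S2
  read 'b': S2 --b--> S0
  read 'a': S0 --a--> S2
  read 'b': S2 --b--> S0
  read 'a': S0 --a--> S2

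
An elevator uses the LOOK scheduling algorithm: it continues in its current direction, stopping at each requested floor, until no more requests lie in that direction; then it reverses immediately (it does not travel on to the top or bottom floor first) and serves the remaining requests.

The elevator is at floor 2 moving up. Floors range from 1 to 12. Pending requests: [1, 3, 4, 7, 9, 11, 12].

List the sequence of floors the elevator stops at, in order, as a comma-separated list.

Answer: 3, 4, 7, 9, 11, 12, 1

Derivation:
Current: 2, moving UP
Serve above first (ascending): [3, 4, 7, 9, 11, 12]
Then reverse, serve below (descending): [1]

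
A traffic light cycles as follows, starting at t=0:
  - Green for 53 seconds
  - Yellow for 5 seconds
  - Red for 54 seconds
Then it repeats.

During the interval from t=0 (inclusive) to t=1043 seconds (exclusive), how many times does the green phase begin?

Answer: 10

Derivation:
Cycle = 53+5+54 = 112s
green phase starts at t = k*112 + 0 for k=0,1,2,...
Need k*112+0 < 1043 → k < 9.312
k ∈ {0, ..., 9} → 10 starts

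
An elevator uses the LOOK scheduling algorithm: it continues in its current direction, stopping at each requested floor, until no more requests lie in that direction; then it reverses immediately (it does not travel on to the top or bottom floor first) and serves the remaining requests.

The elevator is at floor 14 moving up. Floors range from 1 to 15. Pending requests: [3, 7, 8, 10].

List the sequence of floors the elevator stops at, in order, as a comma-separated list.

Answer: 10, 8, 7, 3

Derivation:
Current: 14, moving UP
Serve above first (ascending): []
Then reverse, serve below (descending): [10, 8, 7, 3]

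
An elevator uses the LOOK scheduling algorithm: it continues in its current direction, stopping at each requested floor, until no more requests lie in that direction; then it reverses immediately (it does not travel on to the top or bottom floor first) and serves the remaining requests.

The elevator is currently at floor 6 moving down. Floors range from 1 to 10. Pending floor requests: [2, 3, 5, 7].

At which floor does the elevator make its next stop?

Answer: 5

Derivation:
Current floor: 6, direction: down
Requests above: [7]
Requests below: [2, 3, 5]
Moving down and requests lie below → nearest below is max([2, 3, 5]) = 5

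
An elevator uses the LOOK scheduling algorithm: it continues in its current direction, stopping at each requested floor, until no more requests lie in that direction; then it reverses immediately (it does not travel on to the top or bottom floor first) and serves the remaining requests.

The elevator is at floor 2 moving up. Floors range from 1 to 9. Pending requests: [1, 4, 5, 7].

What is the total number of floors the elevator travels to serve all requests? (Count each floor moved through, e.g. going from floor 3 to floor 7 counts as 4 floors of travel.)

Start at floor 2 moving up, LOOK stop order: [4, 5, 7, 1]
  2 → 4: |4-2| = 2, total = 2
  4 → 5: |5-4| = 1, total = 3
  5 → 7: |7-5| = 2, total = 5
  7 → 1: |1-7| = 6, total = 11

Answer: 11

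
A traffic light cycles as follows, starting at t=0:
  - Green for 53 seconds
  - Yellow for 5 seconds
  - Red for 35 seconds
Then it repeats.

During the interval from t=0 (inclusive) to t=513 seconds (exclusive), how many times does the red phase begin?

Answer: 5

Derivation:
Cycle = 53+5+35 = 93s
red phase starts at t = k*93 + 58 for k=0,1,2,...
Need k*93+58 < 513 → k < 4.892
k ∈ {0, ..., 4} → 5 starts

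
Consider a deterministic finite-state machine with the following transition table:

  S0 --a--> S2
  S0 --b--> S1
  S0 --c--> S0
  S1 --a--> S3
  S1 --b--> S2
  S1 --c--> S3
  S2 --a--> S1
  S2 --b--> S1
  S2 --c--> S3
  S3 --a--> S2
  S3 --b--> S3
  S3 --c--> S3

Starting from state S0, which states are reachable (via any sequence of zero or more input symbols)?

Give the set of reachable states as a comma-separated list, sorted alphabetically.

Answer: S0, S1, S2, S3

Derivation:
BFS from S0:
  visit S0: S0--a-->S2 (new), S0--b-->S1 (new), S0--c-->S0 (seen)
  visit S2: S2--a-->S1 (seen), S2--b-->S1 (seen), S2--c-->S3 (new)
  visit S1: S1--a-->S3 (seen), S1--b-->S2 (seen), S1--c-->S3 (seen)
  visit S3: S3--a-->S2 (seen), S3--b-->S3 (seen), S3--c-->S3 (seen)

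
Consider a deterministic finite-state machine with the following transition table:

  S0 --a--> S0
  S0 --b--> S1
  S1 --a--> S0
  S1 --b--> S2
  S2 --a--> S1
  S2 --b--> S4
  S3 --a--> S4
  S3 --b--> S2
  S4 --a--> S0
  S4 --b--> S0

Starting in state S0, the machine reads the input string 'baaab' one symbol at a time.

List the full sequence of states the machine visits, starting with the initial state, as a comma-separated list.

Answer: S0, S1, S0, S0, S0, S1

Derivation:
Start: S0
  read 'b': S0 --b--> S1
  read 'a': S1 --a--> S0
  read 'a': S0 --a--> S0
  read 'a': S0 --a--> S0
  read 'b': S0 --b--> S1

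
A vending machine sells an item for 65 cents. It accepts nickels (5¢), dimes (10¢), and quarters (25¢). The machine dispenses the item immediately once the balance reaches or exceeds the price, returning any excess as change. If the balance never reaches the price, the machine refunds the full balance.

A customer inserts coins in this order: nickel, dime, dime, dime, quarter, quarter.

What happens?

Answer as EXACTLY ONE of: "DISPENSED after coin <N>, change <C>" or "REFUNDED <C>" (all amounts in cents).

Price: 65¢
Coin 1 (nickel, 5¢): balance = 5¢
Coin 2 (dime, 10¢): balance = 15¢
Coin 3 (dime, 10¢): balance = 25¢
Coin 4 (dime, 10¢): balance = 35¢
Coin 5 (quarter, 25¢): balance = 60¢
Coin 6 (quarter, 25¢): balance = 85¢
  → balance >= price → DISPENSE, change = 85 - 65 = 20¢

Answer: DISPENSED after coin 6, change 20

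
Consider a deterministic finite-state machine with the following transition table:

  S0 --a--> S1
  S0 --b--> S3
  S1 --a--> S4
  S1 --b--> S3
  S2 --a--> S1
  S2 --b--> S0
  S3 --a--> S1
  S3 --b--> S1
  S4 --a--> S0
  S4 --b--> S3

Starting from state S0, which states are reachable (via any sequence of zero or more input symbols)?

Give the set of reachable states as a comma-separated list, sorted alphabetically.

BFS from S0:
  visit S0: S0--a-->S1 (new), S0--b-->S3 (new)
  visit S1: S1--a-->S4 (new), S1--b-->S3 (seen)
  visit S3: S3--a-->S1 (seen), S3--b-->S1 (seen)
  visit S4: S4--a-->S0 (seen), S4--b-->S3 (seen)

Answer: S0, S1, S3, S4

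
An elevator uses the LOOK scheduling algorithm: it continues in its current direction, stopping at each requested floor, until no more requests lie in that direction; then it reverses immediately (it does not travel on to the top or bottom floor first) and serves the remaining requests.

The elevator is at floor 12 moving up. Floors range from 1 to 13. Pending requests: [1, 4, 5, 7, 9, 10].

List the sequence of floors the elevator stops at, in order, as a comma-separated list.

Current: 12, moving UP
Serve above first (ascending): []
Then reverse, serve below (descending): [10, 9, 7, 5, 4, 1]

Answer: 10, 9, 7, 5, 4, 1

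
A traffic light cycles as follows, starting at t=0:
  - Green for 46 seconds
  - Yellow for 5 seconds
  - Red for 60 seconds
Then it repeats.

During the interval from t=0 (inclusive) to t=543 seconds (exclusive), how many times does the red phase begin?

Cycle = 46+5+60 = 111s
red phase starts at t = k*111 + 51 for k=0,1,2,...
Need k*111+51 < 543 → k < 4.432
k ∈ {0, ..., 4} → 5 starts

Answer: 5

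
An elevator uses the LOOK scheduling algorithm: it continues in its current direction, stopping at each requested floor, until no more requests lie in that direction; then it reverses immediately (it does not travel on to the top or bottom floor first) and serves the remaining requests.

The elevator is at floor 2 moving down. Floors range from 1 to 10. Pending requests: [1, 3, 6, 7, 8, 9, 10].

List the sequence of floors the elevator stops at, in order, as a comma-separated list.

Current: 2, moving DOWN
Serve below first (descending): [1]
Then reverse, serve above (ascending): [3, 6, 7, 8, 9, 10]

Answer: 1, 3, 6, 7, 8, 9, 10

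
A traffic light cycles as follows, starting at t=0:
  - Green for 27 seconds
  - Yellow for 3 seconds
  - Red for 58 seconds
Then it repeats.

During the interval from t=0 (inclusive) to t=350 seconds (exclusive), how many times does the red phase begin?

Cycle = 27+3+58 = 88s
red phase starts at t = k*88 + 30 for k=0,1,2,...
Need k*88+30 < 350 → k < 3.636
k ∈ {0, ..., 3} → 4 starts

Answer: 4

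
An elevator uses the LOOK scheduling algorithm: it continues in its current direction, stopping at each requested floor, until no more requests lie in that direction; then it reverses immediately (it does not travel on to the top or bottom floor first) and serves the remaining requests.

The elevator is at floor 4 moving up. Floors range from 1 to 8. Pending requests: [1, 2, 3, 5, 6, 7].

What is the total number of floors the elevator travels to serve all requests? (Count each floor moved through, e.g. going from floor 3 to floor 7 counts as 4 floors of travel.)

Answer: 9

Derivation:
Start at floor 4 moving up, LOOK stop order: [5, 6, 7, 3, 2, 1]
  4 → 5: |5-4| = 1, total = 1
  5 → 6: |6-5| = 1, total = 2
  6 → 7: |7-6| = 1, total = 3
  7 → 3: |3-7| = 4, total = 7
  3 → 2: |2-3| = 1, total = 8
  2 → 1: |1-2| = 1, total = 9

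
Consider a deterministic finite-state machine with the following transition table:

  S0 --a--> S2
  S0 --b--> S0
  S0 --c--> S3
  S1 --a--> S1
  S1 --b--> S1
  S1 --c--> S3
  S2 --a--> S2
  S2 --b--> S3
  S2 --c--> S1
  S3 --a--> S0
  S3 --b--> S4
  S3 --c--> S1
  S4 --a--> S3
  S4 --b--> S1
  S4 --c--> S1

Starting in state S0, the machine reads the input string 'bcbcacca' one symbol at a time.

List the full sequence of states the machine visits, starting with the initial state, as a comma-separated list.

Start: S0
  read 'b': S0 --b--> S0
  read 'c': S0 --c--> S3
  read 'b': S3 --b--> S4
  read 'c': S4 --c--> S1
  read 'a': S1 --a--> S1
  read 'c': S1 --c--> S3
  read 'c': S3 --c--> S1
  read 'a': S1 --a--> S1

Answer: S0, S0, S3, S4, S1, S1, S3, S1, S1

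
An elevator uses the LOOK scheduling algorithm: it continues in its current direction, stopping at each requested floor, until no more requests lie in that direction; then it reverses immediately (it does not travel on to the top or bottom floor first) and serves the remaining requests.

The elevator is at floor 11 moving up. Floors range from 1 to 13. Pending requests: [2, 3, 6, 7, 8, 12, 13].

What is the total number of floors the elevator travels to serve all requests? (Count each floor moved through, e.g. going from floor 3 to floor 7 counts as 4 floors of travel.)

Answer: 13

Derivation:
Start at floor 11 moving up, LOOK stop order: [12, 13, 8, 7, 6, 3, 2]
  11 → 12: |12-11| = 1, total = 1
  12 → 13: |13-12| = 1, total = 2
  13 → 8: |8-13| = 5, total = 7
  8 → 7: |7-8| = 1, total = 8
  7 → 6: |6-7| = 1, total = 9
  6 → 3: |3-6| = 3, total = 12
  3 → 2: |2-3| = 1, total = 13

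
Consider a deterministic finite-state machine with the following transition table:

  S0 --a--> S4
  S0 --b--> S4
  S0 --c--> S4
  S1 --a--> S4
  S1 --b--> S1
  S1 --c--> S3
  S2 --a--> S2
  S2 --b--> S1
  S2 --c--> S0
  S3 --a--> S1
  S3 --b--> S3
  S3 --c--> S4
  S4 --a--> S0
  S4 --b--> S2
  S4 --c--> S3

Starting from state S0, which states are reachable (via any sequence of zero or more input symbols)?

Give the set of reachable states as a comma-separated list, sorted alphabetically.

BFS from S0:
  visit S0: S0--a-->S4 (new), S0--b-->S4 (seen), S0--c-->S4 (seen)
  visit S4: S4--a-->S0 (seen), S4--b-->S2 (new), S4--c-->S3 (new)
  visit S2: S2--a-->S2 (seen), S2--b-->S1 (new), S2--c-->S0 (seen)
  visit S3: S3--a-->S1 (seen), S3--b-->S3 (seen), S3--c-->S4 (seen)
  visit S1: S1--a-->S4 (seen), S1--b-->S1 (seen), S1--c-->S3 (seen)

Answer: S0, S1, S2, S3, S4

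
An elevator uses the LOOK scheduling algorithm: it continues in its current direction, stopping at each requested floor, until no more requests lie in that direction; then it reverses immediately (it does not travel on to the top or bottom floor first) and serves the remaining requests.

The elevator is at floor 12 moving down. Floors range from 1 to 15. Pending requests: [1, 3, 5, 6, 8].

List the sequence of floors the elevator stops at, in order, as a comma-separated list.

Current: 12, moving DOWN
Serve below first (descending): [8, 6, 5, 3, 1]
Then reverse, serve above (ascending): []

Answer: 8, 6, 5, 3, 1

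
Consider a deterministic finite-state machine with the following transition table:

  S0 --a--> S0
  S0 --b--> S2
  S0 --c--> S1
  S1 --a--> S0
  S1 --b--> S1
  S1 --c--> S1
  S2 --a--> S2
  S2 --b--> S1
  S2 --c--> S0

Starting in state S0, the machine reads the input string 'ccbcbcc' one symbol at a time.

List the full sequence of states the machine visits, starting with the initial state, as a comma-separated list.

Answer: S0, S1, S1, S1, S1, S1, S1, S1

Derivation:
Start: S0
  read 'c': S0 --c--> S1
  read 'c': S1 --c--> S1
  read 'b': S1 --b--> S1
  read 'c': S1 --c--> S1
  read 'b': S1 --b--> S1
  read 'c': S1 --c--> S1
  read 'c': S1 --c--> S1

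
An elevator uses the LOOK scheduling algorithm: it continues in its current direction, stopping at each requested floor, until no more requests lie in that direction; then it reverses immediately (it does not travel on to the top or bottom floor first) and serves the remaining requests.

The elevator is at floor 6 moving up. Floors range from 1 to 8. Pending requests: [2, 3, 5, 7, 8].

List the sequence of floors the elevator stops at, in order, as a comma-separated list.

Answer: 7, 8, 5, 3, 2

Derivation:
Current: 6, moving UP
Serve above first (ascending): [7, 8]
Then reverse, serve below (descending): [5, 3, 2]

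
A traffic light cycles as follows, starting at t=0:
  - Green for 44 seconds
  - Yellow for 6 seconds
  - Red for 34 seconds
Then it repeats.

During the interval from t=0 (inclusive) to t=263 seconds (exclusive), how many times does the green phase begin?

Answer: 4

Derivation:
Cycle = 44+6+34 = 84s
green phase starts at t = k*84 + 0 for k=0,1,2,...
Need k*84+0 < 263 → k < 3.131
k ∈ {0, ..., 3} → 4 starts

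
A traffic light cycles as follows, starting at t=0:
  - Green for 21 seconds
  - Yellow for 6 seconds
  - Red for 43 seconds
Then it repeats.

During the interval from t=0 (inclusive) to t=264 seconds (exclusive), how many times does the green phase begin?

Cycle = 21+6+43 = 70s
green phase starts at t = k*70 + 0 for k=0,1,2,...
Need k*70+0 < 264 → k < 3.771
k ∈ {0, ..., 3} → 4 starts

Answer: 4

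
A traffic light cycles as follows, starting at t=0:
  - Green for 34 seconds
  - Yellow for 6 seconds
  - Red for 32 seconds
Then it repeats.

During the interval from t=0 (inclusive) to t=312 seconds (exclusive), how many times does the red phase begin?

Cycle = 34+6+32 = 72s
red phase starts at t = k*72 + 40 for k=0,1,2,...
Need k*72+40 < 312 → k < 3.778
k ∈ {0, ..., 3} → 4 starts

Answer: 4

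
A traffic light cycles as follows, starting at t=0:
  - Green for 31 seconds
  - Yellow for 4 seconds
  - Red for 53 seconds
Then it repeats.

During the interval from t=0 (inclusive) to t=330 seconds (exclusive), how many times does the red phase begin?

Cycle = 31+4+53 = 88s
red phase starts at t = k*88 + 35 for k=0,1,2,...
Need k*88+35 < 330 → k < 3.352
k ∈ {0, ..., 3} → 4 starts

Answer: 4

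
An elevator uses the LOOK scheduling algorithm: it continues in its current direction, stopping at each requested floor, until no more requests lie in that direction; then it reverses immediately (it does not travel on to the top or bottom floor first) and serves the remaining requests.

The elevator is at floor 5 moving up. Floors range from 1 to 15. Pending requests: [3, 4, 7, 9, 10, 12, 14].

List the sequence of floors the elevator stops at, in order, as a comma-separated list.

Answer: 7, 9, 10, 12, 14, 4, 3

Derivation:
Current: 5, moving UP
Serve above first (ascending): [7, 9, 10, 12, 14]
Then reverse, serve below (descending): [4, 3]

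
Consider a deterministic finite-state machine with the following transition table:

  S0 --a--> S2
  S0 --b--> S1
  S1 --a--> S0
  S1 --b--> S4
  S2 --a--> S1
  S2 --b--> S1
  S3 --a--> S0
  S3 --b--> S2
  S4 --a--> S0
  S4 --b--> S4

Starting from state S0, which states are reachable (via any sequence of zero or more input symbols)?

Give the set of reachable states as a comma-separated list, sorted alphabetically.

BFS from S0:
  visit S0: S0--a-->S2 (new), S0--b-->S1 (new)
  visit S2: S2--a-->S1 (seen), S2--b-->S1 (seen)
  visit S1: S1--a-->S0 (seen), S1--b-->S4 (new)
  visit S4: S4--a-->S0 (seen), S4--b-->S4 (seen)

Answer: S0, S1, S2, S4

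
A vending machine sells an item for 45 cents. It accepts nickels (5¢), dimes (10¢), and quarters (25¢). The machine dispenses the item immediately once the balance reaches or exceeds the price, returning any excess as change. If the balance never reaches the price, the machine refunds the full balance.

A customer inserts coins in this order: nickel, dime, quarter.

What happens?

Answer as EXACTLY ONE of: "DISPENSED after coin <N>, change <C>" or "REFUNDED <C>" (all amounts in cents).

Answer: REFUNDED 40

Derivation:
Price: 45¢
Coin 1 (nickel, 5¢): balance = 5¢
Coin 2 (dime, 10¢): balance = 15¢
Coin 3 (quarter, 25¢): balance = 40¢
All coins inserted, balance 40¢ < price 45¢ → REFUND 40¢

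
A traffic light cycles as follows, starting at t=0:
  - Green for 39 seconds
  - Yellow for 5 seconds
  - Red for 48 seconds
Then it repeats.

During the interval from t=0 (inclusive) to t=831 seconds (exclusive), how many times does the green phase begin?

Answer: 10

Derivation:
Cycle = 39+5+48 = 92s
green phase starts at t = k*92 + 0 for k=0,1,2,...
Need k*92+0 < 831 → k < 9.033
k ∈ {0, ..., 9} → 10 starts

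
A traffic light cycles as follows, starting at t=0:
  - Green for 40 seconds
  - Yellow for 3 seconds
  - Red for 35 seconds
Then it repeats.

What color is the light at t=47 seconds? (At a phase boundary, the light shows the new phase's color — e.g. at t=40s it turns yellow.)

Answer: red

Derivation:
Cycle length = 40 + 3 + 35 = 78s
t = 47, phase_t = 47 mod 78 = 47
47 >= 43 → RED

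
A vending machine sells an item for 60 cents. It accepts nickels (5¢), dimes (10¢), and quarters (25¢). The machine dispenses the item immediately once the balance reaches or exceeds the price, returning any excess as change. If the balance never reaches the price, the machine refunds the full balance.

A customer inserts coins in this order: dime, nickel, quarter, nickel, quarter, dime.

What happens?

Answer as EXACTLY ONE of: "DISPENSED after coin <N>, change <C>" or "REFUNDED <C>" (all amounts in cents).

Price: 60¢
Coin 1 (dime, 10¢): balance = 10¢
Coin 2 (nickel, 5¢): balance = 15¢
Coin 3 (quarter, 25¢): balance = 40¢
Coin 4 (nickel, 5¢): balance = 45¢
Coin 5 (quarter, 25¢): balance = 70¢
  → balance >= price → DISPENSE, change = 70 - 60 = 10¢

Answer: DISPENSED after coin 5, change 10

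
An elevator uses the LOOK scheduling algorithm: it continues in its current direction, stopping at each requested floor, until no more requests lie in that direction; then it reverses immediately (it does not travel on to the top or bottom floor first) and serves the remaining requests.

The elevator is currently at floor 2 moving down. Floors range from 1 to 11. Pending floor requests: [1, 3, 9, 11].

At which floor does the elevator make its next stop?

Current floor: 2, direction: down
Requests above: [3, 9, 11]
Requests below: [1]
Moving down and requests lie below → nearest below is max([1]) = 1

Answer: 1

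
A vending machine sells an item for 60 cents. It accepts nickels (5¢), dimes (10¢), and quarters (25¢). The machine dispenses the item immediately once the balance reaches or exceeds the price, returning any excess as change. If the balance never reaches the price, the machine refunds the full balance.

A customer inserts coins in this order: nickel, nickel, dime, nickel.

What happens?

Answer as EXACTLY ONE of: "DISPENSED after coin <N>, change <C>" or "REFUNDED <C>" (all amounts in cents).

Price: 60¢
Coin 1 (nickel, 5¢): balance = 5¢
Coin 2 (nickel, 5¢): balance = 10¢
Coin 3 (dime, 10¢): balance = 20¢
Coin 4 (nickel, 5¢): balance = 25¢
All coins inserted, balance 25¢ < price 60¢ → REFUND 25¢

Answer: REFUNDED 25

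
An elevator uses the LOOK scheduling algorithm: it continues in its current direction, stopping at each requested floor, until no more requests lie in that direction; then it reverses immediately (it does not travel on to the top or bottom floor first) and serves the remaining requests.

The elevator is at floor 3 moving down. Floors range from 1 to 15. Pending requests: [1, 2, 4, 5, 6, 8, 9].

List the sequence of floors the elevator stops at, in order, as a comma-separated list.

Answer: 2, 1, 4, 5, 6, 8, 9

Derivation:
Current: 3, moving DOWN
Serve below first (descending): [2, 1]
Then reverse, serve above (ascending): [4, 5, 6, 8, 9]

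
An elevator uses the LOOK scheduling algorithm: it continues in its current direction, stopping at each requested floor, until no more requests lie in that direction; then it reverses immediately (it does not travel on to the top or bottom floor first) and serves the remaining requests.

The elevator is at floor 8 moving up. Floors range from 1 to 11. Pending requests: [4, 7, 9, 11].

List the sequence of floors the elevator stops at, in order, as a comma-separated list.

Current: 8, moving UP
Serve above first (ascending): [9, 11]
Then reverse, serve below (descending): [7, 4]

Answer: 9, 11, 7, 4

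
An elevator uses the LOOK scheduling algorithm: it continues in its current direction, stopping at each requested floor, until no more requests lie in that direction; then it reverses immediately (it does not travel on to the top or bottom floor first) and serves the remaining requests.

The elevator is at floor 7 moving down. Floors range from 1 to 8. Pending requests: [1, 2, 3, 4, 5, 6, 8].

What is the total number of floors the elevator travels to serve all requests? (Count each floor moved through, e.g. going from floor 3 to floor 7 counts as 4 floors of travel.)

Start at floor 7 moving down, LOOK stop order: [6, 5, 4, 3, 2, 1, 8]
  7 → 6: |6-7| = 1, total = 1
  6 → 5: |5-6| = 1, total = 2
  5 → 4: |4-5| = 1, total = 3
  4 → 3: |3-4| = 1, total = 4
  3 → 2: |2-3| = 1, total = 5
  2 → 1: |1-2| = 1, total = 6
  1 → 8: |8-1| = 7, total = 13

Answer: 13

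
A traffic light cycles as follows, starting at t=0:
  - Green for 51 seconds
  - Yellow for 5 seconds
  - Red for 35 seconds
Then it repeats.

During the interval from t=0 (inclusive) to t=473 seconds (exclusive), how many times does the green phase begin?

Answer: 6

Derivation:
Cycle = 51+5+35 = 91s
green phase starts at t = k*91 + 0 for k=0,1,2,...
Need k*91+0 < 473 → k < 5.198
k ∈ {0, ..., 5} → 6 starts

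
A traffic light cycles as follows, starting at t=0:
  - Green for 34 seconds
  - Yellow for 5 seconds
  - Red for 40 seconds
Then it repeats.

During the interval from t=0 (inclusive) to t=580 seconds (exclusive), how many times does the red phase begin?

Cycle = 34+5+40 = 79s
red phase starts at t = k*79 + 39 for k=0,1,2,...
Need k*79+39 < 580 → k < 6.848
k ∈ {0, ..., 6} → 7 starts

Answer: 7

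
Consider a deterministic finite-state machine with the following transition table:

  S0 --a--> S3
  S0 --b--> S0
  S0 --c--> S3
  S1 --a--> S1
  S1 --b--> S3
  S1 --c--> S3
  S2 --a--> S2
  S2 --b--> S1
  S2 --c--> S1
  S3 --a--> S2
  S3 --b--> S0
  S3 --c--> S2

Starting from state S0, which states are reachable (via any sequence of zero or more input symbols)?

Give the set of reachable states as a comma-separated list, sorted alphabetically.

BFS from S0:
  visit S0: S0--a-->S3 (new), S0--b-->S0 (seen), S0--c-->S3 (seen)
  visit S3: S3--a-->S2 (new), S3--b-->S0 (seen), S3--c-->S2 (seen)
  visit S2: S2--a-->S2 (seen), S2--b-->S1 (new), S2--c-->S1 (seen)
  visit S1: S1--a-->S1 (seen), S1--b-->S3 (seen), S1--c-->S3 (seen)

Answer: S0, S1, S2, S3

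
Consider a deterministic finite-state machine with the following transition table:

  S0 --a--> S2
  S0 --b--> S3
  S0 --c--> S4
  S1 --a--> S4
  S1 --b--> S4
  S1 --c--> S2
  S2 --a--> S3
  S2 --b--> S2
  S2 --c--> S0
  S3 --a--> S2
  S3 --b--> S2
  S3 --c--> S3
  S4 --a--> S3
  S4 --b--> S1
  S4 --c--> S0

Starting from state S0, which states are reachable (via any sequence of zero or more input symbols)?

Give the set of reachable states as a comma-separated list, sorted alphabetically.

Answer: S0, S1, S2, S3, S4

Derivation:
BFS from S0:
  visit S0: S0--a-->S2 (new), S0--b-->S3 (new), S0--c-->S4 (new)
  visit S2: S2--a-->S3 (seen), S2--b-->S2 (seen), S2--c-->S0 (seen)
  visit S3: S3--a-->S2 (seen), S3--b-->S2 (seen), S3--c-->S3 (seen)
  visit S4: S4--a-->S3 (seen), S4--b-->S1 (new), S4--c-->S0 (seen)
  visit S1: S1--a-->S4 (seen), S1--b-->S4 (seen), S1--c-->S2 (seen)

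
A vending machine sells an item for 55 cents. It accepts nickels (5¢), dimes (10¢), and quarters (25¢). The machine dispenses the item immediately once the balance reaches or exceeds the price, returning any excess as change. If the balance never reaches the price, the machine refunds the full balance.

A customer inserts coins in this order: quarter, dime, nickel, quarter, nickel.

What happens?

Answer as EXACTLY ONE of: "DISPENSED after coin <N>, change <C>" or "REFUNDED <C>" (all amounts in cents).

Answer: DISPENSED after coin 4, change 10

Derivation:
Price: 55¢
Coin 1 (quarter, 25¢): balance = 25¢
Coin 2 (dime, 10¢): balance = 35¢
Coin 3 (nickel, 5¢): balance = 40¢
Coin 4 (quarter, 25¢): balance = 65¢
  → balance >= price → DISPENSE, change = 65 - 55 = 10¢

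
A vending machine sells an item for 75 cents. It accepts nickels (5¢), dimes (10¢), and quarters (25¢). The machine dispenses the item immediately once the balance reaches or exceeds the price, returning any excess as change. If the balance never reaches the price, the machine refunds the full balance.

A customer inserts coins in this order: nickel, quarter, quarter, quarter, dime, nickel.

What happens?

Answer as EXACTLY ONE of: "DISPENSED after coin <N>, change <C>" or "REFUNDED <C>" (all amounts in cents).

Price: 75¢
Coin 1 (nickel, 5¢): balance = 5¢
Coin 2 (quarter, 25¢): balance = 30¢
Coin 3 (quarter, 25¢): balance = 55¢
Coin 4 (quarter, 25¢): balance = 80¢
  → balance >= price → DISPENSE, change = 80 - 75 = 5¢

Answer: DISPENSED after coin 4, change 5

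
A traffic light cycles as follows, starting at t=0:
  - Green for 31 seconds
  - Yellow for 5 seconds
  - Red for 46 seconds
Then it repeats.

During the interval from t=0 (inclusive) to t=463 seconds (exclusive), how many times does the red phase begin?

Cycle = 31+5+46 = 82s
red phase starts at t = k*82 + 36 for k=0,1,2,...
Need k*82+36 < 463 → k < 5.207
k ∈ {0, ..., 5} → 6 starts

Answer: 6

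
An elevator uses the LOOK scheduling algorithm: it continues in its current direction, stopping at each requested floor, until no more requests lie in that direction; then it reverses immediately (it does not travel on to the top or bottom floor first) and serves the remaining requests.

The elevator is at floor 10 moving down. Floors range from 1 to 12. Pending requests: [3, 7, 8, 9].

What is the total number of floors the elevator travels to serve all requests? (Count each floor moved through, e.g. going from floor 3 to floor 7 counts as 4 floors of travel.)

Answer: 7

Derivation:
Start at floor 10 moving down, LOOK stop order: [9, 8, 7, 3]
  10 → 9: |9-10| = 1, total = 1
  9 → 8: |8-9| = 1, total = 2
  8 → 7: |7-8| = 1, total = 3
  7 → 3: |3-7| = 4, total = 7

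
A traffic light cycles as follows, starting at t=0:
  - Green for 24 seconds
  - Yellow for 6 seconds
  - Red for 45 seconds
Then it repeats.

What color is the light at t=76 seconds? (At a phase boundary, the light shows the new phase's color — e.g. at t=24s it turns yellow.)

Cycle length = 24 + 6 + 45 = 75s
t = 76, phase_t = 76 mod 75 = 1
1 < 24 (green end) → GREEN

Answer: green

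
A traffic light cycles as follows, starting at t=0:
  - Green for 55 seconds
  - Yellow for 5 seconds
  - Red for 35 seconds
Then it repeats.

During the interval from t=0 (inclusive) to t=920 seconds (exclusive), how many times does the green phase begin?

Answer: 10

Derivation:
Cycle = 55+5+35 = 95s
green phase starts at t = k*95 + 0 for k=0,1,2,...
Need k*95+0 < 920 → k < 9.684
k ∈ {0, ..., 9} → 10 starts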